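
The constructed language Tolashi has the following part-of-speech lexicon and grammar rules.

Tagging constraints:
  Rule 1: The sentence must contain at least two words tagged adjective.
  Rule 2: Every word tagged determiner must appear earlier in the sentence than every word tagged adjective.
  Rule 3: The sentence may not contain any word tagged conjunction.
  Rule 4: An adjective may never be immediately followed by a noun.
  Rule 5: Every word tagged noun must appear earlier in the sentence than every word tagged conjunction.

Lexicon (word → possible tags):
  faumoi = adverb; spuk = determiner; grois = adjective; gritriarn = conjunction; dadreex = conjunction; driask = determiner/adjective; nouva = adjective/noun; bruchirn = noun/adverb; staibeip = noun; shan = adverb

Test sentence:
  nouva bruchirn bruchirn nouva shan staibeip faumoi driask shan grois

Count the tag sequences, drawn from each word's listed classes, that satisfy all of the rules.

Candidates per position — 1:nouva {adjective,noun}; 2:bruchirn {noun,adverb}; 3:bruchirn {noun,adverb}; 4:nouva {adjective,noun}; 5:shan {adverb}; 6:staibeip {noun}; 7:faumoi {adverb}; 8:driask {determiner,adjective}; 9:shan {adverb}; 10:grois {adjective}.
There are 32 candidate sequences in total.
Checking each against the rules leaves 12 sequences.
Count = 12.

12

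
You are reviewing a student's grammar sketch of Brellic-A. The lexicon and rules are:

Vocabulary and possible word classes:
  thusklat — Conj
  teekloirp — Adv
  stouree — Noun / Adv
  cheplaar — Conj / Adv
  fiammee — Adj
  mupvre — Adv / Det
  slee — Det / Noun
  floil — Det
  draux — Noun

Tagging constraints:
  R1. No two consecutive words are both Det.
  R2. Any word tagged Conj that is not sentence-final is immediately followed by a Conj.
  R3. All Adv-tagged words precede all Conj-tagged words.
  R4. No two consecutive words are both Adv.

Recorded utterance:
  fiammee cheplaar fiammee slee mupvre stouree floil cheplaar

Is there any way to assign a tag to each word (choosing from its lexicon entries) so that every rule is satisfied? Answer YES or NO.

YES

Candidates per position — 1:fiammee {Adj}; 2:cheplaar {Conj,Adv}; 3:fiammee {Adj}; 4:slee {Det,Noun}; 5:mupvre {Adv,Det}; 6:stouree {Noun,Adv}; 7:floil {Det}; 8:cheplaar {Conj,Adv}.
One satisfying assignment: Adj Adv Adj Noun Det Noun Det Conj.
Checking: rule 1 ok; rule 2 ok; rule 3 ok; rule 4 ok.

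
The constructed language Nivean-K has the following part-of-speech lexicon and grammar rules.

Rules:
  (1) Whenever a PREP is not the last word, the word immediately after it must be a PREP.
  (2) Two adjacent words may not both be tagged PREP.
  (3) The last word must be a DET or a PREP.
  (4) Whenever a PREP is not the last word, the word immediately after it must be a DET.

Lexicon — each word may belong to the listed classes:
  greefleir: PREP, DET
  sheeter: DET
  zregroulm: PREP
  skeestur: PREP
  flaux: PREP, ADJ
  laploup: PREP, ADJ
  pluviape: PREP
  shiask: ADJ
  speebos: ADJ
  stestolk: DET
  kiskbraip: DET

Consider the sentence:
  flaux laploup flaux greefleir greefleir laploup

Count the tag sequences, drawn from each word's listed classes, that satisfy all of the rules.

Candidates per position — 1:flaux {PREP,ADJ}; 2:laploup {PREP,ADJ}; 3:flaux {PREP,ADJ}; 4:greefleir {PREP,DET}; 5:greefleir {PREP,DET}; 6:laploup {PREP,ADJ}.
There are 64 candidate sequences in total.
The sequences that satisfy every rule: ADJ ADJ ADJ DET DET PREP.
Count = 1.

1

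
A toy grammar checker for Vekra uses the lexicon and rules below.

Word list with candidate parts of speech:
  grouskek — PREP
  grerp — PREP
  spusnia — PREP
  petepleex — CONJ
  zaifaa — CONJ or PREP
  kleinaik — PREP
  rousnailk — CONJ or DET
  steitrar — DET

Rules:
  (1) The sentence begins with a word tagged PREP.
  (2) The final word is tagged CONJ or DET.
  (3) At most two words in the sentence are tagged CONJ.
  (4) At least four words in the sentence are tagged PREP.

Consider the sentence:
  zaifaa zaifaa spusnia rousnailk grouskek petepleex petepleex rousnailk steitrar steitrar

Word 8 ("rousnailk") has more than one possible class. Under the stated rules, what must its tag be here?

Candidates per position — 1:zaifaa {CONJ,PREP}; 2:zaifaa {CONJ,PREP}; 3:spusnia {PREP}; 4:rousnailk {CONJ,DET}; 5:grouskek {PREP}; 6:petepleex {CONJ}; 7:petepleex {CONJ}; 8:rousnailk {CONJ,DET}; 9:steitrar {DET}; 10:steitrar {DET}.
Word 1 cannot be CONJ — rule 1 would then fail for every completion. It is PREP.
Word 2 cannot be CONJ — rule 3 would then fail for every completion. It is PREP.
Word 4 cannot be CONJ — rule 3 would then fail for every completion. It is DET.
Word 8 cannot be CONJ — rule 3 would then fail for every completion. It is DET.
That leaves exactly one tagging: PREP PREP PREP DET PREP CONJ CONJ DET DET DET.
Verifying each rule — rule 1 ok; rule 2 ok; rule 3 ok; rule 4 ok.

DET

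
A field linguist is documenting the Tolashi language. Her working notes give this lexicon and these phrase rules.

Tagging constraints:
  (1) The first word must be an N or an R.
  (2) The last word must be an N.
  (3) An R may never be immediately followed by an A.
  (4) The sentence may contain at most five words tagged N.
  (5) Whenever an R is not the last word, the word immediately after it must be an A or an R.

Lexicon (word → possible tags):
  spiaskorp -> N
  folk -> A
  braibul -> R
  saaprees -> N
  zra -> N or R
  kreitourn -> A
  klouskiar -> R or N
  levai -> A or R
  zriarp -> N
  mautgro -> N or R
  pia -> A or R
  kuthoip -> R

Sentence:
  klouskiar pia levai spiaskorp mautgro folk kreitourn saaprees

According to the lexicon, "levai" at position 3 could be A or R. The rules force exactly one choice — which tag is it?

Candidates per position — 1:klouskiar {R,N}; 2:pia {A,R}; 3:levai {A,R}; 4:spiaskorp {N}; 5:mautgro {N,R}; 6:folk {A}; 7:kreitourn {A}; 8:saaprees {N}.
Word 3 cannot be R — rule 5 would then fail for every completion. It is A.
Word 5 cannot be R — rule 3 would then fail for every completion. It is N.
Word 1 cannot be R — rule 3 would then fail for every completion. It is N.
Word 2 cannot be R — rule 3 would then fail for every completion. It is A.
The only consistent sequence is: N A A N N A A N.
Check: rule 1 ✓; rule 2 ✓; rule 3 ✓; rule 4 ✓; rule 5 ✓.

A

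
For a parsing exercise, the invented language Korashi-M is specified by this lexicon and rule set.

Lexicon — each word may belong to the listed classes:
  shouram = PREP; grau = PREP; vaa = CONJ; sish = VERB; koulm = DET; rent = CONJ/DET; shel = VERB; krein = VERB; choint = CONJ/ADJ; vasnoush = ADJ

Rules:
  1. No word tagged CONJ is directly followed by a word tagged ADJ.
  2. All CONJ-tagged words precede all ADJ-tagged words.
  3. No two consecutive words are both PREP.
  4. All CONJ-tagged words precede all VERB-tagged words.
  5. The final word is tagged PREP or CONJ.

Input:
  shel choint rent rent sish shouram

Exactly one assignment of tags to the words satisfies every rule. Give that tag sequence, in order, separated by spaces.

Candidates per position — 1:shel {VERB}; 2:choint {CONJ,ADJ}; 3:rent {CONJ,DET}; 4:rent {CONJ,DET}; 5:sish {VERB}; 6:shouram {PREP}.
At position 2, choosing CONJ makes rule 4 impossible to satisfy; hence ADJ.
At position 3, choosing CONJ makes rule 2 impossible to satisfy; hence DET.
At position 4, choosing CONJ makes rule 2 impossible to satisfy; hence DET.
The only consistent sequence is: VERB ADJ DET DET VERB PREP.
Checking: rule 1 satisfied; rule 2 satisfied; rule 3 satisfied; rule 4 satisfied; rule 5 satisfied.

VERB ADJ DET DET VERB PREP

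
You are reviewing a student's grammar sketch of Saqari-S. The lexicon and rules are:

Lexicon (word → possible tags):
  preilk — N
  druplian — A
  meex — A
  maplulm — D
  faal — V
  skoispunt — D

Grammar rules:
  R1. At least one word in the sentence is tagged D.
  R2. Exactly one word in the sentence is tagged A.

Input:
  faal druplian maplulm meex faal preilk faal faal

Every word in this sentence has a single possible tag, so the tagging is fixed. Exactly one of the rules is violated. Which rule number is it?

2

Fixed tagging: V A D A V N V V.
Checking each rule: R1 ✓, R2 ✗.
Only rule 2 fails.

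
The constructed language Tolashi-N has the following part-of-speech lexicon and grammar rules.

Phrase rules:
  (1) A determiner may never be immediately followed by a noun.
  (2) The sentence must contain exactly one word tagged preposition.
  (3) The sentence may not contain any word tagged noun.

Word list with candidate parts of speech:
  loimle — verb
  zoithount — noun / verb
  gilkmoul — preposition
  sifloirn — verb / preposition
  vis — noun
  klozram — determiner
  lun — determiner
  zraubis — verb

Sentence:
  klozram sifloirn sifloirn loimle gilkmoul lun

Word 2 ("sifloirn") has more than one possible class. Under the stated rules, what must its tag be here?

Candidates per position — 1:klozram {determiner}; 2:sifloirn {verb,preposition}; 3:sifloirn {verb,preposition}; 4:loimle {verb}; 5:gilkmoul {preposition}; 6:lun {determiner}.
At position 2, choosing preposition makes rule 2 impossible to satisfy; hence verb.
At position 3, choosing preposition makes rule 2 impossible to satisfy; hence verb.
The unique satisfying tagging is: determiner verb verb verb preposition determiner.
Verifying each rule — rule 1 holds; rule 2 holds; rule 3 holds.

verb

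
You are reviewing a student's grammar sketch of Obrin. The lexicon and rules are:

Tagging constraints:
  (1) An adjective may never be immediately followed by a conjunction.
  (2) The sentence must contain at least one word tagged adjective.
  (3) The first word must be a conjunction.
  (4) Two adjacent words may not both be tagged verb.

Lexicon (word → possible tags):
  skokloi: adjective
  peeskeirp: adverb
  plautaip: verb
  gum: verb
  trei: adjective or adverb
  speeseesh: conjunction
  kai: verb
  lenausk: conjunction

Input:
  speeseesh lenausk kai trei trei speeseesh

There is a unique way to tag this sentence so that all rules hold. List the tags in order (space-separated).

conjunction conjunction verb adjective adverb conjunction

Candidates per position — 1:speeseesh {conjunction}; 2:lenausk {conjunction}; 3:kai {verb}; 4:trei {adjective,adverb}; 5:trei {adjective,adverb}; 6:speeseesh {conjunction}.
If word 5 were adjective, no tagging could satisfy rule 1; so word 5 is adverb.
If word 4 were adverb, no tagging could satisfy rule 2; so word 4 is adjective.
The unique satisfying tagging is: conjunction conjunction verb adjective adverb conjunction.
Rule-by-rule: rule 1 ✓; rule 2 ✓; rule 3 ✓; rule 4 ✓.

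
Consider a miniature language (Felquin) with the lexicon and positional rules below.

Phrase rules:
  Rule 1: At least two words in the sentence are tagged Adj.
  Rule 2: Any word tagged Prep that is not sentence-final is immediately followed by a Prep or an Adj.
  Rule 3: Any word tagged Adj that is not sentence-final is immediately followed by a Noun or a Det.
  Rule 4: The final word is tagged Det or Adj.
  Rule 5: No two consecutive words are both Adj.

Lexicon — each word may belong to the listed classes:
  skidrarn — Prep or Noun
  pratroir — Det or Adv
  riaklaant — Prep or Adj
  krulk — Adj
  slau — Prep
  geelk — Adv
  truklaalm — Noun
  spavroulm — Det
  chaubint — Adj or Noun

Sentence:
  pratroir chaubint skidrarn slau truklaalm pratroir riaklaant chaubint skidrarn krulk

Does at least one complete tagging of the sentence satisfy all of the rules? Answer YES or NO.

Candidates per position — 1:pratroir {Det,Adv}; 2:chaubint {Adj,Noun}; 3:skidrarn {Prep,Noun}; 4:slau {Prep}; 5:truklaalm {Noun}; 6:pratroir {Det,Adv}; 7:riaklaant {Prep,Adj}; 8:chaubint {Adj,Noun}; 9:skidrarn {Prep,Noun}; 10:krulk {Adj}.
Rule 2 cannot be satisfied by any choice of tags from the lexicon.
So there is no consistent tagging.

NO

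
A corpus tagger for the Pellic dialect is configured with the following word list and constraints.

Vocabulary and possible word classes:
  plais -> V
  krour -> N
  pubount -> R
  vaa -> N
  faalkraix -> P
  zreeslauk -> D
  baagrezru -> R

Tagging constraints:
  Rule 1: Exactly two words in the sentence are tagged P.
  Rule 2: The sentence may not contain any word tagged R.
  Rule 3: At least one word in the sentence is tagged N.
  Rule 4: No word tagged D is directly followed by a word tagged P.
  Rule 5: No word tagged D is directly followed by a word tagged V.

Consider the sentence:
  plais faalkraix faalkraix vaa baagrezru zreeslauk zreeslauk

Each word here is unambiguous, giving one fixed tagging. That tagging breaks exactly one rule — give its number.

2

Fixed tagging: V P P N R D D.
Rule check: R1 pass, R2 fail, R3 pass, R4 pass, R5 pass.
Only rule 2 fails.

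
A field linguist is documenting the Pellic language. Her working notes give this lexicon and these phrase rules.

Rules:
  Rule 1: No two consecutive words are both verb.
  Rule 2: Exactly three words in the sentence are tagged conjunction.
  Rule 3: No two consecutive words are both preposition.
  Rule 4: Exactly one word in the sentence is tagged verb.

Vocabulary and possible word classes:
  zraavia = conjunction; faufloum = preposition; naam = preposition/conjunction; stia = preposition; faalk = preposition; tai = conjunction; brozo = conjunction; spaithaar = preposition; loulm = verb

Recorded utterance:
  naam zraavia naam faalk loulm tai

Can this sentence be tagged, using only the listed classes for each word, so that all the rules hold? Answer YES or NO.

Candidates per position — 1:naam {preposition,conjunction}; 2:zraavia {conjunction}; 3:naam {preposition,conjunction}; 4:faalk {preposition}; 5:loulm {verb}; 6:tai {conjunction}.
One satisfying assignment: preposition conjunction conjunction preposition verb conjunction.
Check: rule 1 ok; rule 2 ok; rule 3 ok; rule 4 ok.

YES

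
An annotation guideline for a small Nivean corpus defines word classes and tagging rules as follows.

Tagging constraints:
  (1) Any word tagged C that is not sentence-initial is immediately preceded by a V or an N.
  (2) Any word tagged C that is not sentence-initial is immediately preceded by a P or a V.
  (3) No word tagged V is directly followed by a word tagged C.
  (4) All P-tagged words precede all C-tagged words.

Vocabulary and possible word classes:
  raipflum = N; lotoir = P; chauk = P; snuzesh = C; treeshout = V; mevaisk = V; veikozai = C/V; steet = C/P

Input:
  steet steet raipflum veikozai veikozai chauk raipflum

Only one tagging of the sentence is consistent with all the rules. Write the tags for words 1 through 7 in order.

Candidates per position — 1:steet {C,P}; 2:steet {C,P}; 3:raipflum {N}; 4:veikozai {C,V}; 5:veikozai {C,V}; 6:chauk {P}; 7:raipflum {N}.
If word 1 were C, no tagging could satisfy rule 4; so word 1 is P.
If word 2 were C, no tagging could satisfy rule 1; so word 2 is P.
If word 4 were C, no tagging could satisfy rule 2; so word 4 is V.
If word 5 were C, no tagging could satisfy rule 3; so word 5 is V.
So the tagging must be: P P N V V P N.
Check: rule 1 satisfied; rule 2 satisfied; rule 3 satisfied; rule 4 satisfied.

P P N V V P N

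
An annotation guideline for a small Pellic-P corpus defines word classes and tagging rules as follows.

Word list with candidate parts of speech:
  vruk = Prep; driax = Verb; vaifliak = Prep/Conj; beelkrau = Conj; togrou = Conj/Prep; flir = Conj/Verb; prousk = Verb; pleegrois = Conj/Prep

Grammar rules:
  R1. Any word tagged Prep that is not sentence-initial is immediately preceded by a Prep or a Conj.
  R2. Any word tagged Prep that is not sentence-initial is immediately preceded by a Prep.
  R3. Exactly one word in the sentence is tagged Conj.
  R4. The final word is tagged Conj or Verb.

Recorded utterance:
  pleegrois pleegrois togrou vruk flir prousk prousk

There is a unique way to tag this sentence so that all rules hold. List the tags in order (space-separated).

Candidates per position — 1:pleegrois {Conj,Prep}; 2:pleegrois {Conj,Prep}; 3:togrou {Conj,Prep}; 4:vruk {Prep}; 5:flir {Conj,Verb}; 6:prousk {Verb}; 7:prousk {Verb}.
If word 1 were Conj, no tagging could satisfy rule 2; so word 1 is Prep.
If word 2 were Conj, no tagging could satisfy rule 2; so word 2 is Prep.
If word 3 were Conj, no tagging could satisfy rule 2; so word 3 is Prep.
If word 5 were Verb, no tagging could satisfy rule 3; so word 5 is Conj.
The only consistent sequence is: Prep Prep Prep Prep Conj Verb Verb.
Check: rule 1 holds; rule 2 holds; rule 3 holds; rule 4 holds.

Prep Prep Prep Prep Conj Verb Verb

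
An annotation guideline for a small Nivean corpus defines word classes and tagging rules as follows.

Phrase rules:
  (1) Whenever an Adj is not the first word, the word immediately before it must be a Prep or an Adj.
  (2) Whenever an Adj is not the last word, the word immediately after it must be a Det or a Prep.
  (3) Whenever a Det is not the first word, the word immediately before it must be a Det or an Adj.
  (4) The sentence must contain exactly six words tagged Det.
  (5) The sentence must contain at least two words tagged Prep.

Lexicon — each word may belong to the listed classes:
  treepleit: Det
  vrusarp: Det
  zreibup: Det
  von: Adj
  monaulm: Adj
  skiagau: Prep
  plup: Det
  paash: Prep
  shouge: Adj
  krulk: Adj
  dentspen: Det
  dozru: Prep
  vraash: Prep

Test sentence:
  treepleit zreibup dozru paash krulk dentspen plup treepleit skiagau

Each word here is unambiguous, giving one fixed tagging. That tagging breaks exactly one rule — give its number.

4

Fixed tagging: Det Det Prep Prep Adj Det Det Det Prep.
Applying the rules: R1 ok, R2 ok, R3 ok, R4 fails, R5 ok.
Only rule 4 fails.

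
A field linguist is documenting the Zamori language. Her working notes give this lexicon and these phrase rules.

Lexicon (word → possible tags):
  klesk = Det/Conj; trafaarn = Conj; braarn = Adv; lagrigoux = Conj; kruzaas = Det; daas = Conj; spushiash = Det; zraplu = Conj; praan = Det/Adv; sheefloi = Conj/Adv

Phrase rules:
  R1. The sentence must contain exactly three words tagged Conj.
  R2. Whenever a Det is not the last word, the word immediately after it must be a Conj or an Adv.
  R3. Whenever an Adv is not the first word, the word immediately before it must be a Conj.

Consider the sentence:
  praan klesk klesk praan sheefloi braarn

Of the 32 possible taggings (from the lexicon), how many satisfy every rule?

Candidates per position — 1:praan {Det,Adv}; 2:klesk {Det,Conj}; 3:klesk {Det,Conj}; 4:praan {Det,Adv}; 5:sheefloi {Conj,Adv}; 6:braarn {Adv}.
There are 32 candidate sequences in total.
The sequences that satisfy every rule: Det Conj Conj Det Conj Adv; Det Conj Conj Adv Conj Adv; Adv Conj Conj Det Conj Adv; Adv Conj Conj Adv Conj Adv.
Count = 4.

4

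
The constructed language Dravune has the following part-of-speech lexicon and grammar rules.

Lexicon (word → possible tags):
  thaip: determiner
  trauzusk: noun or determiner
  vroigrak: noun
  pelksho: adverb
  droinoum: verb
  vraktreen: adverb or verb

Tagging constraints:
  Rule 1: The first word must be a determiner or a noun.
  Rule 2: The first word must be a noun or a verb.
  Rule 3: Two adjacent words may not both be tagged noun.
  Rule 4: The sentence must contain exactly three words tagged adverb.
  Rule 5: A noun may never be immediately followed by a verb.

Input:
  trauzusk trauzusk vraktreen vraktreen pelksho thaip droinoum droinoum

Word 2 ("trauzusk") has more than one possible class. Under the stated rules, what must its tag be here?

Candidates per position — 1:trauzusk {noun,determiner}; 2:trauzusk {noun,determiner}; 3:vraktreen {adverb,verb}; 4:vraktreen {adverb,verb}; 5:pelksho {adverb}; 6:thaip {determiner}; 7:droinoum {verb}; 8:droinoum {verb}.
Position 1: tagging it determiner would leave rule 2 unsatisfiable, so it must be noun.
Position 2: tagging it noun would leave rule 3 unsatisfiable, so it must be determiner.
Position 3: tagging it verb would leave rule 4 unsatisfiable, so it must be adverb.
Position 4: tagging it verb would leave rule 4 unsatisfiable, so it must be adverb.
So the tagging must be: noun determiner adverb adverb adverb determiner verb verb.
Checking: rule 1 ok; rule 2 ok; rule 3 ok; rule 4 ok; rule 5 ok.

determiner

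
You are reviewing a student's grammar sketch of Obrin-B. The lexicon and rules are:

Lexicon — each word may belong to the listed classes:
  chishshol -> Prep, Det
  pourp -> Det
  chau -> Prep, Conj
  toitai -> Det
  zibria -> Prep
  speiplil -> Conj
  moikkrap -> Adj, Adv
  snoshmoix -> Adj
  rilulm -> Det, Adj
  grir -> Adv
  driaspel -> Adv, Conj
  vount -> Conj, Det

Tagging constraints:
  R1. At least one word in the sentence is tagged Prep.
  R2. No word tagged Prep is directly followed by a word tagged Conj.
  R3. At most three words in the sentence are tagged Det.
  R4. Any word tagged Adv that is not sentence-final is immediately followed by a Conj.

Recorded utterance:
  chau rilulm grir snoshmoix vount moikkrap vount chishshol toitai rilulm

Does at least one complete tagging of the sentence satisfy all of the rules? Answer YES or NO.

NO

Candidates per position — 1:chau {Prep,Conj}; 2:rilulm {Det,Adj}; 3:grir {Adv}; 4:snoshmoix {Adj}; 5:vount {Conj,Det}; 6:moikkrap {Adj,Adv}; 7:vount {Conj,Det}; 8:chishshol {Prep,Det}; 9:toitai {Det}; 10:rilulm {Det,Adj}.
Rule 4 cannot be satisfied by any choice of tags from the lexicon.
So there is no consistent tagging.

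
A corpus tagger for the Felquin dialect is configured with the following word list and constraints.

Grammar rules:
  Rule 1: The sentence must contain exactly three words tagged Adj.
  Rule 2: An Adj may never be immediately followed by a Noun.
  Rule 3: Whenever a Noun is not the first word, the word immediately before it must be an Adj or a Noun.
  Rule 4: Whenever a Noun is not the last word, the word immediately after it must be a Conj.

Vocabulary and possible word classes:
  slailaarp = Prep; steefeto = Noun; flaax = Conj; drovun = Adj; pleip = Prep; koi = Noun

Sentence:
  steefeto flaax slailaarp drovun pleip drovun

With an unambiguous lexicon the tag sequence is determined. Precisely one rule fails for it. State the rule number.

Fixed tagging: Noun Conj Prep Adj Prep Adj.
Rule check: R1 fail, R2 pass, R3 pass, R4 pass.
Only rule 1 fails.

1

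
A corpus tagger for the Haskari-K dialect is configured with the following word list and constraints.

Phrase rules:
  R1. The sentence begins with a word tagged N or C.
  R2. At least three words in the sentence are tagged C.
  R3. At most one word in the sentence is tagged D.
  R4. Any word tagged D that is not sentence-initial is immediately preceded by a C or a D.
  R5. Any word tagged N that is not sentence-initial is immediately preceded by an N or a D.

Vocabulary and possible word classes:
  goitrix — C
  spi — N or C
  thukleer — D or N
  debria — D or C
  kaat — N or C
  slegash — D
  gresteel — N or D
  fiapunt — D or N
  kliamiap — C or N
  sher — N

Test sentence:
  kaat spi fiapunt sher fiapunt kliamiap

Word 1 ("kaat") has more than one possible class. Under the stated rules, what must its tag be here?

Candidates per position — 1:kaat {N,C}; 2:spi {N,C}; 3:fiapunt {D,N}; 4:sher {N}; 5:fiapunt {D,N}; 6:kliamiap {C,N}.
Position 1: N is ruled out by rule 2; that leaves C.
Position 2: N is ruled out by rule 2; that leaves C.
Position 3: N is ruled out by rule 5; that leaves D.
Position 5: D is ruled out by rule 3; that leaves N.
Position 6: N is ruled out by rule 2; that leaves C.
The unique satisfying tagging is: C C D N N C.
Checking: rule 1 ok; rule 2 ok; rule 3 ok; rule 4 ok; rule 5 ok.

C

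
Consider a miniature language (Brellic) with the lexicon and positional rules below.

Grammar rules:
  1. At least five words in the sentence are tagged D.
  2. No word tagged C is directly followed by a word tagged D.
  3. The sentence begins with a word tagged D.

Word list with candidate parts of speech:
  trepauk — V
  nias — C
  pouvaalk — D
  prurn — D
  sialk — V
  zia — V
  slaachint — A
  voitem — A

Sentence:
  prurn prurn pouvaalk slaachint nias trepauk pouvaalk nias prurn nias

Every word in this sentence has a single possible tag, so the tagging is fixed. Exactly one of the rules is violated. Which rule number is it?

Fixed tagging: D D D A C V D C D C.
Checking each rule: R1 ok, R2 fails, R3 ok.
Only rule 2 fails.

2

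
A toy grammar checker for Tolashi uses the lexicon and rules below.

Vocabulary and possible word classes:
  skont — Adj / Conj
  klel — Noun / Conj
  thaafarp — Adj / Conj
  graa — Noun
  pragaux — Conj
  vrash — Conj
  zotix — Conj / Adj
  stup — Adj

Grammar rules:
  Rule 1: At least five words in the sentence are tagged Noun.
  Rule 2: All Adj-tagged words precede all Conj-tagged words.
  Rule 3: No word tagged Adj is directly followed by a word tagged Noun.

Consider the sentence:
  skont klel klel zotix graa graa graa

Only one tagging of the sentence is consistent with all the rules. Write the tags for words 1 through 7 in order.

Conj Noun Noun Conj Noun Noun Noun

Candidates per position — 1:skont {Adj,Conj}; 2:klel {Noun,Conj}; 3:klel {Noun,Conj}; 4:zotix {Conj,Adj}; 5:graa {Noun}; 6:graa {Noun}; 7:graa {Noun}.
Word 2 cannot be Conj — rule 1 would then fail for every completion. It is Noun.
Word 3 cannot be Conj — rule 1 would then fail for every completion. It is Noun.
Word 4 cannot be Adj — rule 3 would then fail for every completion. It is Conj.
Word 1 cannot be Adj — rule 3 would then fail for every completion. It is Conj.
The unique satisfying tagging is: Conj Noun Noun Conj Noun Noun Noun.
Rule-by-rule: rule 1 satisfied; rule 2 satisfied; rule 3 satisfied.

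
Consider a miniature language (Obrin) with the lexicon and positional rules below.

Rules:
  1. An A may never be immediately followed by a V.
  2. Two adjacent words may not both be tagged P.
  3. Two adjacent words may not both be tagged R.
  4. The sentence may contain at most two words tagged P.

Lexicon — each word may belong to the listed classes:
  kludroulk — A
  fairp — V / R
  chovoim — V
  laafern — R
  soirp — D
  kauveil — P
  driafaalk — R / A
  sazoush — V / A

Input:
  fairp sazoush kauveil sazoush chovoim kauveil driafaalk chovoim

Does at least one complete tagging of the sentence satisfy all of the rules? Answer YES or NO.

YES

Candidates per position — 1:fairp {V,R}; 2:sazoush {V,A}; 3:kauveil {P}; 4:sazoush {V,A}; 5:chovoim {V}; 6:kauveil {P}; 7:driafaalk {R,A}; 8:chovoim {V}.
One satisfying assignment: V A P V V P R V.
Rule-by-rule: rule 1 holds; rule 2 holds; rule 3 holds; rule 4 holds.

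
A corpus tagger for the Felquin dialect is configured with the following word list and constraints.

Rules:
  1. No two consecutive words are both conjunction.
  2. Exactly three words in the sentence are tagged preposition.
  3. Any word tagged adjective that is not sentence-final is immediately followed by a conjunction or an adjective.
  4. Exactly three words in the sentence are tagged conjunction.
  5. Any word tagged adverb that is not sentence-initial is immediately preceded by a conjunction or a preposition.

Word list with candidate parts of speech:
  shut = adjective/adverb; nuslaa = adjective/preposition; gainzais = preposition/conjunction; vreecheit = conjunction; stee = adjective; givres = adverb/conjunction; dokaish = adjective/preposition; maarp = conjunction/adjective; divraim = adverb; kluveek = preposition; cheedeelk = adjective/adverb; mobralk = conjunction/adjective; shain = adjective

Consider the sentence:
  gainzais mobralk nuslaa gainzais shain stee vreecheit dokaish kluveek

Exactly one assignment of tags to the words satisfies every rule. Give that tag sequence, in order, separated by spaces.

preposition conjunction adjective conjunction adjective adjective conjunction preposition preposition

Candidates per position — 1:gainzais {preposition,conjunction}; 2:mobralk {conjunction,adjective}; 3:nuslaa {adjective,preposition}; 4:gainzais {preposition,conjunction}; 5:shain {adjective}; 6:stee {adjective}; 7:vreecheit {conjunction}; 8:dokaish {adjective,preposition}; 9:kluveek {preposition}.
Position 8: adjective is ruled out by rule 3; that leaves preposition.
The remaining ambiguous positions (1, 2, 3, 4) are resolved jointly — only one combination satisfies every rule.
The only consistent sequence is: preposition conjunction adjective conjunction adjective adjective conjunction preposition preposition.
Check: rule 1 holds; rule 2 holds; rule 3 holds; rule 4 holds; rule 5 holds.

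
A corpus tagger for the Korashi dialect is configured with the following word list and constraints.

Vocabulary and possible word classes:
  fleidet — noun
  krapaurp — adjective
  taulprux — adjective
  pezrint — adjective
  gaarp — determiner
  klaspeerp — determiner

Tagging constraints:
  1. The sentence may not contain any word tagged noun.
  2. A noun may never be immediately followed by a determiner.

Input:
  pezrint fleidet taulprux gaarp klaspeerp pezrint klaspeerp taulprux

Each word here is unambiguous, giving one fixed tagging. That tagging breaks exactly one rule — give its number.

1

Fixed tagging: adjective noun adjective determiner determiner adjective determiner adjective.
Applying the rules: R1 violated, R2 holds.
Only rule 1 fails.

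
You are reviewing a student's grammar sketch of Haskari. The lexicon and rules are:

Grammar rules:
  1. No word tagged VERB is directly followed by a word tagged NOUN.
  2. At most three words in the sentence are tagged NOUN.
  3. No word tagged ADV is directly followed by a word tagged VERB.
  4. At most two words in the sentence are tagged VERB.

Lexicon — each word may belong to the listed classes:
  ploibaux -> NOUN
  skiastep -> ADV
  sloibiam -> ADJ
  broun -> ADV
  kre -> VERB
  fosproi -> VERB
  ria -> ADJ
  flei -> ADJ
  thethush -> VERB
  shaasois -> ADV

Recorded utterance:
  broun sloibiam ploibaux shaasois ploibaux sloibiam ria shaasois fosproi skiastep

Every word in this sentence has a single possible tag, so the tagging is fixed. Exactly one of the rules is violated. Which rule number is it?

3

Fixed tagging: ADV ADJ NOUN ADV NOUN ADJ ADJ ADV VERB ADV.
Applying the rules: R1 ✓, R2 ✓, R3 ✗, R4 ✓.
Only rule 3 fails.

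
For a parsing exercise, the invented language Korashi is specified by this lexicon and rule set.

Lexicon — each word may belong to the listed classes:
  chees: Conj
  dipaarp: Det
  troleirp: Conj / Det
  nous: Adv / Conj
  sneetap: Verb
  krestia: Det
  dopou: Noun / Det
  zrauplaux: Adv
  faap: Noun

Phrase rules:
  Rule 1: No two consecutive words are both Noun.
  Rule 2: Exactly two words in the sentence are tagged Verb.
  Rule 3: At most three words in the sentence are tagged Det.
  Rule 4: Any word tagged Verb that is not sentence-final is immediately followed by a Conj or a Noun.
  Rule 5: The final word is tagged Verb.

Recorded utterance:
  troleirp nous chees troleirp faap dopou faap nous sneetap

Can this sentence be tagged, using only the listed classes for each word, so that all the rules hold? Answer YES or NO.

NO

Candidates per position — 1:troleirp {Conj,Det}; 2:nous {Adv,Conj}; 3:chees {Conj}; 4:troleirp {Conj,Det}; 5:faap {Noun}; 6:dopou {Noun,Det}; 7:faap {Noun}; 8:nous {Adv,Conj}; 9:sneetap {Verb}.
Rule 2 cannot be satisfied by any choice of tags from the lexicon.
So there is no consistent tagging.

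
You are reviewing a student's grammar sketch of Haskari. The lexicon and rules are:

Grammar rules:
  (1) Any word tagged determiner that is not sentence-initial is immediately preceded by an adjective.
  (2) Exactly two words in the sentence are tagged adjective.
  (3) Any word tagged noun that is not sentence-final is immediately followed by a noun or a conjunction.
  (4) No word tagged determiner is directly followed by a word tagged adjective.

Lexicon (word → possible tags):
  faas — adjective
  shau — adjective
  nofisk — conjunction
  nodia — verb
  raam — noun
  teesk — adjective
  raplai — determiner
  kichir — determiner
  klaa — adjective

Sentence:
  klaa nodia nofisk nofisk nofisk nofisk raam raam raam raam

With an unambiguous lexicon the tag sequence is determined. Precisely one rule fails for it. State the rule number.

2

Fixed tagging: adjective verb conjunction conjunction conjunction conjunction noun noun noun noun.
Rule check: R1 ✓, R2 ✗, R3 ✓, R4 ✓.
Only rule 2 fails.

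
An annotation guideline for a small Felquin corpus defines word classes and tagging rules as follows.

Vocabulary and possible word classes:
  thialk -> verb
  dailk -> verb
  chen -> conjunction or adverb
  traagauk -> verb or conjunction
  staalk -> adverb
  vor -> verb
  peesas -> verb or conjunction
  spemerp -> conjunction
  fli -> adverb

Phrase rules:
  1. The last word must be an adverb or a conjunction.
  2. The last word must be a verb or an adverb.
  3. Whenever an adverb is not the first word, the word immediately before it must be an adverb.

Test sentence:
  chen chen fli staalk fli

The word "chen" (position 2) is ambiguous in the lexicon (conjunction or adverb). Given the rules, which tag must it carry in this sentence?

Candidates per position — 1:chen {conjunction,adverb}; 2:chen {conjunction,adverb}; 3:fli {adverb}; 4:staalk {adverb}; 5:fli {adverb}.
If word 1 were conjunction, no tagging could satisfy rule 3; so word 1 is adverb.
If word 2 were conjunction, no tagging could satisfy rule 3; so word 2 is adverb.
The only consistent sequence is: adverb adverb adverb adverb adverb.
Check: rule 1 ok; rule 2 ok; rule 3 ok.

adverb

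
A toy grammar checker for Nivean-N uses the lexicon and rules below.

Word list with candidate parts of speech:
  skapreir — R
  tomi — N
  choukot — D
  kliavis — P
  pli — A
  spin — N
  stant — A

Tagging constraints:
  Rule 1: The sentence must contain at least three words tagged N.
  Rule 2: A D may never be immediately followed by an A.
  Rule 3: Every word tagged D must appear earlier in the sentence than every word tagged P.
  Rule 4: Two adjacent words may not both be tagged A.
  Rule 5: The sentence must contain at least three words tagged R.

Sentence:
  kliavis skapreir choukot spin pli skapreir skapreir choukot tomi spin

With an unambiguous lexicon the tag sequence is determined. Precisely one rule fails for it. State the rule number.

Fixed tagging: P R D N A R R D N N.
Checking each rule: R1 ✓, R2 ✓, R3 ✗, R4 ✓, R5 ✓.
Only rule 3 fails.

3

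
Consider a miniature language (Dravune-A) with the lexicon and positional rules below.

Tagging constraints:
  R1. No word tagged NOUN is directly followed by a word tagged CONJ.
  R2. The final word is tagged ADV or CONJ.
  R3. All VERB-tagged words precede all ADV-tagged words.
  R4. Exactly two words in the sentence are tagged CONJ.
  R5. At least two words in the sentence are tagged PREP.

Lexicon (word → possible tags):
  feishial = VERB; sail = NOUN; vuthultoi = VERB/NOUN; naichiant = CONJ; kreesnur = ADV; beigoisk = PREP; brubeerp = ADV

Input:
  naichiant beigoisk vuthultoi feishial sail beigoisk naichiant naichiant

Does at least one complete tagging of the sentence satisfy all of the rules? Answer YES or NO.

Candidates per position — 1:naichiant {CONJ}; 2:beigoisk {PREP}; 3:vuthultoi {VERB,NOUN}; 4:feishial {VERB}; 5:sail {NOUN}; 6:beigoisk {PREP}; 7:naichiant {CONJ}; 8:naichiant {CONJ}.
Rule 4 cannot be satisfied by any choice of tags from the lexicon.
So there is no consistent tagging.

NO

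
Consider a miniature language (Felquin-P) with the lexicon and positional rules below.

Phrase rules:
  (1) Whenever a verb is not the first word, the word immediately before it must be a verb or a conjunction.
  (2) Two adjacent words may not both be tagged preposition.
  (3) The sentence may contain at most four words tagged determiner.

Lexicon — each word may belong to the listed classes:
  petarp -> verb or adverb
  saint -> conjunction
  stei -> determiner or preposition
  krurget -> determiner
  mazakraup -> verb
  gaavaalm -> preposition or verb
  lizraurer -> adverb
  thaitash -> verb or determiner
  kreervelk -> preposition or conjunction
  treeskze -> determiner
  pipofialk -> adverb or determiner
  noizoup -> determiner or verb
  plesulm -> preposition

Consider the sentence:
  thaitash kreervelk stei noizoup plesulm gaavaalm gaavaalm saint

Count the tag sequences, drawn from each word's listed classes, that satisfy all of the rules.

Candidates per position — 1:thaitash {verb,determiner}; 2:kreervelk {preposition,conjunction}; 3:stei {determiner,preposition}; 4:noizoup {determiner,verb}; 5:plesulm {preposition}; 6:gaavaalm {preposition,verb}; 7:gaavaalm {preposition,verb}; 8:saint {conjunction}.
There are 64 candidate sequences in total.
Every candidate sequence violates at least one rule; no consistent tagging exists.
Count = 0.

0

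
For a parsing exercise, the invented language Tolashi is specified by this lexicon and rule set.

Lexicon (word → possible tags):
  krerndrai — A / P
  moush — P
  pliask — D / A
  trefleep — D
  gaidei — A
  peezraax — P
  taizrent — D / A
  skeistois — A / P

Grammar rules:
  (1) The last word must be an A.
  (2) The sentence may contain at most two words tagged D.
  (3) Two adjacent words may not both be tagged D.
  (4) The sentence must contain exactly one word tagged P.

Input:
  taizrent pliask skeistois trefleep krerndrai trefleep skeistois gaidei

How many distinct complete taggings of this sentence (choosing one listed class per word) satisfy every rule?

Candidates per position — 1:taizrent {D,A}; 2:pliask {D,A}; 3:skeistois {A,P}; 4:trefleep {D}; 5:krerndrai {A,P}; 6:trefleep {D}; 7:skeistois {A,P}; 8:gaidei {A}.
There are 32 candidate sequences in total.
The sequences that satisfy every rule: A A A D A D P A; A A A D P D A A; A A P D A D A A.
Count = 3.

3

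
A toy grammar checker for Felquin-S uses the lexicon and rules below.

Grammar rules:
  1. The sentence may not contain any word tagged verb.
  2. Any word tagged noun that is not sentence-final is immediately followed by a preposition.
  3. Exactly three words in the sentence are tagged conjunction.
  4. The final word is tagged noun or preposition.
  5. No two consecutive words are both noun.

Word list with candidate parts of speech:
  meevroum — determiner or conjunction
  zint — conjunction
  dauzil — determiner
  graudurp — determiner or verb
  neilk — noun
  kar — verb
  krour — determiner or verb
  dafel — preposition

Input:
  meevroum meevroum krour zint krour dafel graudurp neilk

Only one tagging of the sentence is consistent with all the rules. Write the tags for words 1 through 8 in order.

conjunction conjunction determiner conjunction determiner preposition determiner noun

Candidates per position — 1:meevroum {determiner,conjunction}; 2:meevroum {determiner,conjunction}; 3:krour {determiner,verb}; 4:zint {conjunction}; 5:krour {determiner,verb}; 6:dafel {preposition}; 7:graudurp {determiner,verb}; 8:neilk {noun}.
Position 1: tagging it determiner would leave rule 3 unsatisfiable, so it must be conjunction.
Position 2: tagging it determiner would leave rule 3 unsatisfiable, so it must be conjunction.
Position 3: tagging it verb would leave rule 1 unsatisfiable, so it must be determiner.
Position 5: tagging it verb would leave rule 1 unsatisfiable, so it must be determiner.
Position 7: tagging it verb would leave rule 1 unsatisfiable, so it must be determiner.
The only consistent sequence is: conjunction conjunction determiner conjunction determiner preposition determiner noun.
Rule-by-rule: rule 1 ✓; rule 2 ✓; rule 3 ✓; rule 4 ✓; rule 5 ✓.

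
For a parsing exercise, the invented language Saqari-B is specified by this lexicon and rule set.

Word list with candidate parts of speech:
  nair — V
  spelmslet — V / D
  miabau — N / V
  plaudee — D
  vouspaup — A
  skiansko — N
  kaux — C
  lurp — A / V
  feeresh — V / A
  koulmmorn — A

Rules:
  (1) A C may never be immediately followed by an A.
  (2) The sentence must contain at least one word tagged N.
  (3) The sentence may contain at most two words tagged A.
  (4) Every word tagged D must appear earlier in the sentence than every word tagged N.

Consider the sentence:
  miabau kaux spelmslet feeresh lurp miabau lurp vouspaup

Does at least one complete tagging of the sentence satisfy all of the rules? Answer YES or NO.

Candidates per position — 1:miabau {N,V}; 2:kaux {C}; 3:spelmslet {V,D}; 4:feeresh {V,A}; 5:lurp {A,V}; 6:miabau {N,V}; 7:lurp {A,V}; 8:vouspaup {A}.
One satisfying assignment: V C D V V N A A.
Checking: rule 1 satisfied; rule 2 satisfied; rule 3 satisfied; rule 4 satisfied.

YES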